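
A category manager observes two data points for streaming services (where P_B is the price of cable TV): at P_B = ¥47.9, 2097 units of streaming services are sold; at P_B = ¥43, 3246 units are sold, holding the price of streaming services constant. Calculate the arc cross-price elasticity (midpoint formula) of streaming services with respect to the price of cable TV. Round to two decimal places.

-3.99

ΔQ_A = 3246 − 2097 = 1149; ΔP_B = 43 − 47.9 = -4.9.
Midpoints: Q̄_A = 2671.5, P̄_B = 45.45.
ε = (ΔQ_A/Q̄_A)/(ΔP_B/P̄_B) = (1149/2671.5)/(-4.9/45.45) ≈ -3.99.
ε < 0: streaming services and cable TV are complements.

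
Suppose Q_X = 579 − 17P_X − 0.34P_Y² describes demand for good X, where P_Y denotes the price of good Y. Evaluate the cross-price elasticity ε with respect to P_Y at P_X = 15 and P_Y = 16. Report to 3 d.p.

-0.735

At P_X = 15 and P_Y = 16: Q_X = 236.96.
∂Q_X/∂P_Y = -0.68P_Y = -0.68(16) = -10.8800.
ε = (∂Q_X/∂P_Y)(P_Y/Q_X) = -10.8800 × (16/236.96) ≈ -0.735.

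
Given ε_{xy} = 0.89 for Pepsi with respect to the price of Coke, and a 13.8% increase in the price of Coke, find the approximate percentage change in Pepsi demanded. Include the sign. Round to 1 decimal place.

12.3%

%ΔQ ≈ ε × %ΔP of Coke = 0.89 × (13.8%) = 12.3%.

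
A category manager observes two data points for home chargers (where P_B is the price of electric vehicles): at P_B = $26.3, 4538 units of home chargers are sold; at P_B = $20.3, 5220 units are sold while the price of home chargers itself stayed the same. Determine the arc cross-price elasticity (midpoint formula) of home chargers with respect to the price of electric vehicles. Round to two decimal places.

-0.54

ΔQ_A = 5220 − 4538 = 682; ΔP_B = 20.3 − 26.3 = -6.
Midpoints: Q̄_A = 4879.0, P̄_B = 23.30.
ε = (ΔQ_A/Q̄_A)/(ΔP_B/P̄_B) = (682/4879.0)/(-6/23.30) ≈ -0.54.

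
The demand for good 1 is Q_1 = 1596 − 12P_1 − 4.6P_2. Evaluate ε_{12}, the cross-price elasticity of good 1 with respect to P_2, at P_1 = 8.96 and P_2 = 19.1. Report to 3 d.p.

-0.063

At P_1 = 8.96 and P_2 = 19.1: Q_1 = 1400.62.
∂Q_1/∂P_2 = -4.6.
ε = (∂Q_1/∂P_2)(P_2/Q_1) = -4.6 × (19.1/1400.62) ≈ -0.063.
Since ε < 0, good 1 and good 2 are complements.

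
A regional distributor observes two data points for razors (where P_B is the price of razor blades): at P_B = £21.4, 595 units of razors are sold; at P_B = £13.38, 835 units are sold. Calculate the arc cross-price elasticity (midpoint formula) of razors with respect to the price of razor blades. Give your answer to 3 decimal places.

ΔQ_A = 835 − 595 = 240; ΔP_B = 13.38 − 21.4 = -8.02.
Midpoints: Q̄_A = 715.0, P̄_B = 17.39.
ε = (ΔQ_A/Q̄_A)/(ΔP_B/P̄_B) = (240/715.0)/(-8.02/17.39) ≈ -0.728.
ε < 0: razors and razor blades are complements.

-0.728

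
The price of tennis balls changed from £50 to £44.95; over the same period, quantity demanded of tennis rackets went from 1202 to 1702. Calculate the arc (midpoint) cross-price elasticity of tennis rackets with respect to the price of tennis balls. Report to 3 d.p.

ΔQ_A = 1702 − 1202 = 500; ΔP_B = 44.95 − 50 = -5.05.
Midpoints: Q̄_A = 1452.0, P̄_B = 47.48.
ε = (ΔQ_A/Q̄_A)/(ΔP_B/P̄_B) = (500/1452.0)/(-5.05/47.48) ≈ -3.237.
ε < 0: tennis rackets and tennis balls are complements.

-3.237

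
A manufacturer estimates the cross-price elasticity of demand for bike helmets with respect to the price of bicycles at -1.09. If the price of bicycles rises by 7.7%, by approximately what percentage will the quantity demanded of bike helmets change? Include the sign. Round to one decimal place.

-8.4%

%ΔQ ≈ ε × %ΔP of bicycles = -1.09 × (7.7%) = -8.4%.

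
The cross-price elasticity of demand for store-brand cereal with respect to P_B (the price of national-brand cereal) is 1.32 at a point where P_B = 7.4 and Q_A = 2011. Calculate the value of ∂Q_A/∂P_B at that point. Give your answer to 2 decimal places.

ε = (∂Q_A/∂P_B)·(P_B/Q_A) ⇒ ∂Q_A/∂P_B = ε·Q_A/P_B = 1.32 × 2011/7.4 ≈ 358.72.

358.72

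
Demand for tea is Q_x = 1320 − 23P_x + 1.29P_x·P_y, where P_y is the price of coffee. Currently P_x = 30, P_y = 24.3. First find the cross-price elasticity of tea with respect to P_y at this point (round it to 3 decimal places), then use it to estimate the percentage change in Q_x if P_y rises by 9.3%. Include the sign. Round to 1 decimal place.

At P_x = 30, P_y = 24.3: Q_x = 1570.41.
∂Q_x/∂P_y = 1.29P_x = 38.7000.
ε = (∂Q_x/∂P_y)(P_y/Q_x) = 38.7000 × 24.3/1570.41 ≈ 0.599.
%ΔQ_x ≈ ε × %ΔP_y = 0.599 × (9.3%) = 5.6%.

5.6%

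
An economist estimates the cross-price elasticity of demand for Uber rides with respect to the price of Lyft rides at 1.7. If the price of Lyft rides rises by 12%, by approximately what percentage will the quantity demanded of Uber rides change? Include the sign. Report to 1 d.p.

%ΔQ ≈ ε × %ΔP of Lyft rides = 1.7 × (12%) = 20.4%.

20.4%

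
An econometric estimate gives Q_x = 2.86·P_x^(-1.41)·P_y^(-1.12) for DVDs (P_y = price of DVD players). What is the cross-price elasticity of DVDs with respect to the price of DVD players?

In a log-linear (constant-elasticity) demand function, the coefficient on the exponent of P_y is the cross-price elasticity.
ε = -1.12. Negative, so DVDs and DVD players are complements.

-1.12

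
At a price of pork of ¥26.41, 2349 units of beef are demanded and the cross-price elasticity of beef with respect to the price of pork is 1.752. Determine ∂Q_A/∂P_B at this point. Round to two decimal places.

ε = (∂Q_A/∂P_B)·(P_B/Q_A) ⇒ ∂Q_A/∂P_B = ε·Q_A/P_B = 1.752 × 2349/26.41 ≈ 155.83.

155.83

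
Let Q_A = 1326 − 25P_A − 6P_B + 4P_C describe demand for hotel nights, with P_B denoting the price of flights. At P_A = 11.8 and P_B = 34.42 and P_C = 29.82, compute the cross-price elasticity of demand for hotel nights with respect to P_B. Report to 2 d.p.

At P_A = 11.8 and P_B = 34.42 and P_C = 29.82: Q_A = 943.76.
∂Q_A/∂P_B = -6.
ε = (∂Q_A/∂P_B)(P_B/Q_A) = -6 × (34.42/943.76) ≈ -0.22.

-0.22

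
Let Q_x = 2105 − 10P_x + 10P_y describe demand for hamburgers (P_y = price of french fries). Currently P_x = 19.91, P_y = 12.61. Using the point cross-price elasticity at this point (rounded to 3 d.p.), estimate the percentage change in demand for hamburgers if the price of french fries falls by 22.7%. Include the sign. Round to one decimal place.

-1.4%

At P_x = 19.91, P_y = 12.61: Q_x = 2032.
∂Q_x/∂P_y = 10.
ε = (∂Q_x/∂P_y)(P_y/Q_x) = 10.0000 × 12.61/2032 ≈ 0.062.
%ΔQ_x ≈ ε × %ΔP_y = 0.062 × (-22.7%) = -1.4%.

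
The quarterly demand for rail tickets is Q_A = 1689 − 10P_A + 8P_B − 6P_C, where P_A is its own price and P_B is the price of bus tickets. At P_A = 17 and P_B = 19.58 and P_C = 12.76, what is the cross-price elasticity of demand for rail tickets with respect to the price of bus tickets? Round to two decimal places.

0.10

At P_A = 17 and P_B = 19.58 and P_C = 12.76: Q_A = 1599.08.
∂Q_A/∂P_B = 8.
ε = (∂Q_A/∂P_B)(P_B/Q_A) = 8 × (19.58/1599.08) ≈ 0.10.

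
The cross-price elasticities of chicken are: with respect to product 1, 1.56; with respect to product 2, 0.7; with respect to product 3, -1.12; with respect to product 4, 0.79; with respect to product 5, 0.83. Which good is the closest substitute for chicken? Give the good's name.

Substitutes have ε > 0. Among the positive values, 1.56 (product 1) is largest.

product 1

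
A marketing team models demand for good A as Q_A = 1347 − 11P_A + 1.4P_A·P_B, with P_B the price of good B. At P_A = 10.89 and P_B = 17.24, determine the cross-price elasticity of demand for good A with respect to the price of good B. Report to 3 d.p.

At P_A = 10.89 and P_B = 17.24: Q_A = 1490.051.
∂Q_A/∂P_B = 1.4P_A = 1.4(10.89) = 15.2460.
ε = (∂Q_A/∂P_B)(P_B/Q_A) = 15.2460 × (17.24/1490.051) ≈ 0.176.
ε > 0: substitutes.

0.176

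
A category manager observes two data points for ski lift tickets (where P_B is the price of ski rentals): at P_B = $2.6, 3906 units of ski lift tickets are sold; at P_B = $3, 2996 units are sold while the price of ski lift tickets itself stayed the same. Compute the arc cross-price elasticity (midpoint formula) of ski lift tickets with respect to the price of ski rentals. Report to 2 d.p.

-1.85

ΔQ_A = 2996 − 3906 = -910; ΔP_B = 3 − 2.6 = 0.4.
Midpoints: Q̄_A = 3451.0, P̄_B = 2.80.
ε = (ΔQ_A/Q̄_A)/(ΔP_B/P̄_B) = (-910/3451.0)/(0.4/2.80) ≈ -1.85.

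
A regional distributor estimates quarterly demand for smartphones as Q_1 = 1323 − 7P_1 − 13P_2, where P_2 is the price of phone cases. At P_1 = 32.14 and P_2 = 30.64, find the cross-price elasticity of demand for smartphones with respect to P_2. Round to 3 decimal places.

-0.569

At P_1 = 32.14 and P_2 = 30.64: Q_1 = 699.7.
∂Q_1/∂P_2 = -13.
ε = (∂Q_1/∂P_2)(P_2/Q_1) = -13 × (30.64/699.7) ≈ -0.569.
Since ε < 0, smartphones and phone cases are complements.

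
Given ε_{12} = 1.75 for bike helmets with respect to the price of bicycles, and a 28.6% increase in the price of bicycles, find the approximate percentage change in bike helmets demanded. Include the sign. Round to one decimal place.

%ΔQ ≈ ε × %ΔP of bicycles = 1.75 × (28.6%) = 50.1%.

50.1%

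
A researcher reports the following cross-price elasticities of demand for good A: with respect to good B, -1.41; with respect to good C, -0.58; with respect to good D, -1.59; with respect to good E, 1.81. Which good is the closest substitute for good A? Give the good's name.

good E

Substitutes have ε > 0. Among the positive values, 1.81 (good E) is largest.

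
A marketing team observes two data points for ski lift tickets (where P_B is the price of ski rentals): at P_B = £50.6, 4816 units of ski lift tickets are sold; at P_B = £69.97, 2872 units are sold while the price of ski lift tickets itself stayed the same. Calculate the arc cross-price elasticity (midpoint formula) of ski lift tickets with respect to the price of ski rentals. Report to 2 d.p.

ΔQ_A = 2872 − 4816 = -1944; ΔP_B = 69.97 − 50.6 = 19.37.
Midpoints: Q̄_A = 3844.0, P̄_B = 60.28.
ε = (ΔQ_A/Q̄_A)/(ΔP_B/P̄_B) = (-1944/3844.0)/(19.37/60.28) ≈ -1.57.
ε < 0: ski lift tickets and ski rentals are complements.

-1.57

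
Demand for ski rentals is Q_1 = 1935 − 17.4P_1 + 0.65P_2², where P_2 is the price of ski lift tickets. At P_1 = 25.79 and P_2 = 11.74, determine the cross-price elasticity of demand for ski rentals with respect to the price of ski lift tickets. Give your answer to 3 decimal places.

At P_1 = 25.79 and P_2 = 11.74: Q_1 = 1575.842.
∂Q_1/∂P_2 = 1.3P_2 = 1.3(11.74) = 15.2620.
ε = (∂Q_1/∂P_2)(P_2/Q_1) = 15.2620 × (11.74/1575.842) ≈ 0.114.

0.114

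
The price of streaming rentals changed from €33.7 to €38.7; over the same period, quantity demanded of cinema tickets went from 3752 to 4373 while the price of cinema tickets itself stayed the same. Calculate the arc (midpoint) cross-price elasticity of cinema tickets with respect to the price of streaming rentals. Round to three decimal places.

1.107

ΔQ_A = 4373 − 3752 = 621; ΔP_B = 38.7 − 33.7 = 5.
Midpoints: Q̄_A = 4062.5, P̄_B = 36.20.
ε = (ΔQ_A/Q̄_A)/(ΔP_B/P̄_B) = (621/4062.5)/(5/36.20) ≈ 1.107.
ε > 0: cinema tickets and streaming rentals are substitutes.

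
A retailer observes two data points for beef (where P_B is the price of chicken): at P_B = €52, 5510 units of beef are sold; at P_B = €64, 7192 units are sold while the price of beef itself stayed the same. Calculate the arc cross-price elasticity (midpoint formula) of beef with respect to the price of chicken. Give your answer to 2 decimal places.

ΔQ_A = 7192 − 5510 = 1682; ΔP_B = 64 − 52 = 12.
Midpoints: Q̄_A = 6351.0, P̄_B = 58.00.
ε = (ΔQ_A/Q̄_A)/(ΔP_B/P̄_B) = (1682/6351.0)/(12/58.00) ≈ 1.28.
ε > 0: beef and chicken are substitutes.

1.28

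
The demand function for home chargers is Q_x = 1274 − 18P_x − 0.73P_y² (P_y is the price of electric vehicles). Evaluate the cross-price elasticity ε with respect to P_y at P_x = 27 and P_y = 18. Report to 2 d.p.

-0.86

At P_x = 27 and P_y = 18: Q_x = 551.48.
∂Q_x/∂P_y = -1.46P_y = -1.46(18) = -26.2800.
ε = (∂Q_x/∂P_y)(P_y/Q_x) = -26.2800 × (18/551.48) ≈ -0.86.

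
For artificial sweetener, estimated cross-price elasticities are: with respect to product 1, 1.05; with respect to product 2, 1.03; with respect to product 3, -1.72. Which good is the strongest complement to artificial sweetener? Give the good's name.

product 3

Complements have ε < 0. The most negative value is -1.72 (product 3).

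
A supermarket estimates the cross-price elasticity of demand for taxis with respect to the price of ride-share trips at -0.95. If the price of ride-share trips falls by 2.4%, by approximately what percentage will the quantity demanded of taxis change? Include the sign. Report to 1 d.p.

2.3%

%ΔQ ≈ ε × %ΔP of ride-share trips = -0.95 × (-2.4%) = 2.3%.
Demand for taxis rises by about 2.3%.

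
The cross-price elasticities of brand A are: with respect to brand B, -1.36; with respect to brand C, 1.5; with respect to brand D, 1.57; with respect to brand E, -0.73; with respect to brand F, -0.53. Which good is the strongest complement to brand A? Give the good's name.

brand B

Complements have ε < 0. The most negative value is -1.36 (brand B).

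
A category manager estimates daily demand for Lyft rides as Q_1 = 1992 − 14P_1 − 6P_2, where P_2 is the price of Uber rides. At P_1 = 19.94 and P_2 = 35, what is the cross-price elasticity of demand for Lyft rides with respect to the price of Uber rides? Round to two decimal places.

At P_1 = 19.94 and P_2 = 35: Q_1 = 1502.84.
∂Q_1/∂P_2 = -6.
ε = (∂Q_1/∂P_2)(P_2/Q_1) = -6 × (35/1502.84) ≈ -0.14.

-0.14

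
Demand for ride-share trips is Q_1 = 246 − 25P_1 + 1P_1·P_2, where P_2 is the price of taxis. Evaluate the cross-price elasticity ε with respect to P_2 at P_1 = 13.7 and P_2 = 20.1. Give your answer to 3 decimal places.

1.539

At P_1 = 13.7 and P_2 = 20.1: Q_1 = 178.87.
∂Q_1/∂P_2 = 1P_1 = 1(13.7) = 13.7000.
ε = (∂Q_1/∂P_2)(P_2/Q_1) = 13.7000 × (20.1/178.87) ≈ 1.539.
ε > 0: substitutes.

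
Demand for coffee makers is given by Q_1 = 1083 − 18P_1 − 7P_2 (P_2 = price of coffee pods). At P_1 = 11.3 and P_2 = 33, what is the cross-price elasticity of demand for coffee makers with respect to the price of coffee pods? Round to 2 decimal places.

-0.36

At P_1 = 11.3 and P_2 = 33: Q_1 = 648.6.
∂Q_1/∂P_2 = -7.
ε = (∂Q_1/∂P_2)(P_2/Q_1) = -7 × (33/648.6) ≈ -0.36.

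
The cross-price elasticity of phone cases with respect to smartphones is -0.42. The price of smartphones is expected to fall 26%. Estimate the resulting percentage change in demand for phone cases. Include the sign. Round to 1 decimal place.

%ΔQ ≈ ε × %ΔP of smartphones = -0.42 × (-26%) = 10.9%.

10.9%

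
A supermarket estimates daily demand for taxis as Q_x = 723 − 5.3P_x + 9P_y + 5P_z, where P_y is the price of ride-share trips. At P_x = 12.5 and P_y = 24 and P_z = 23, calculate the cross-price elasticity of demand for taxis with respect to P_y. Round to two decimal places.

0.22

At P_x = 12.5 and P_y = 24 and P_z = 23: Q_x = 987.75.
∂Q_x/∂P_y = 9.
ε = (∂Q_x/∂P_y)(P_y/Q_x) = 9 × (24/987.75) ≈ 0.22.
Since ε > 0, taxis and ride-share trips are substitutes.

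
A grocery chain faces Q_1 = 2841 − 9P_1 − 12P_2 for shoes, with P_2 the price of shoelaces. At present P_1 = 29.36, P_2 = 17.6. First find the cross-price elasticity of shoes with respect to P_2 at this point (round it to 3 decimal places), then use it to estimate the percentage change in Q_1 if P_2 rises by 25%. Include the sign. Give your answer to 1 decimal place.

-2.2%

At P_1 = 29.36, P_2 = 17.6: Q_1 = 2365.56.
∂Q_1/∂P_2 = -12.
ε = (∂Q_1/∂P_2)(P_2/Q_1) = -12.0000 × 17.6/2365.56 ≈ -0.089.
%ΔQ_1 ≈ ε × %ΔP_2 = -0.089 × (25%) = -2.2%.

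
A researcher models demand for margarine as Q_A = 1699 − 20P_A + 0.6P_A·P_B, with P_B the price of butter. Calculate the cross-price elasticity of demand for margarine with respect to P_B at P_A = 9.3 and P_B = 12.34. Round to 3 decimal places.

0.044

At P_A = 9.3 and P_B = 12.34: Q_A = 1581.857.
∂Q_A/∂P_B = 0.6P_A = 0.6(9.3) = 5.5800.
ε = (∂Q_A/∂P_B)(P_B/Q_A) = 5.5800 × (12.34/1581.857) ≈ 0.044.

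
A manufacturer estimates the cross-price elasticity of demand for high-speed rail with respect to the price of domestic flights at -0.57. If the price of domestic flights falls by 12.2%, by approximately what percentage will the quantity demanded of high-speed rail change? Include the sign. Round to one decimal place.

7.0%

%ΔQ ≈ ε × %ΔP of domestic flights = -0.57 × (-12.2%) = 7.0%.
Demand for high-speed rail rises by about 7.0%.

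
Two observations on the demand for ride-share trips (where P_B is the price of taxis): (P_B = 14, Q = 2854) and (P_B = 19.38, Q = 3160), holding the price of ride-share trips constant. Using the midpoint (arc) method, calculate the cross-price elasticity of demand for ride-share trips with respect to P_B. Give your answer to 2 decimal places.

0.32

ΔQ_A = 3160 − 2854 = 306; ΔP_B = 19.38 − 14 = 5.38.
Midpoints: Q̄_A = 3007.0, P̄_B = 16.69.
ε = (ΔQ_A/Q̄_A)/(ΔP_B/P̄_B) = (306/3007.0)/(5.38/16.69) ≈ 0.32.
ε > 0: ride-share trips and taxis are substitutes.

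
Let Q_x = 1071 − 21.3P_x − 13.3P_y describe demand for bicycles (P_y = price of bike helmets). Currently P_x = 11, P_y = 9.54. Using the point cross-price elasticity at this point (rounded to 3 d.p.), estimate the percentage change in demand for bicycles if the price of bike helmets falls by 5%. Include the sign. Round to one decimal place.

0.9%

At P_x = 11, P_y = 9.54: Q_x = 709.818.
∂Q_x/∂P_y = -13.3.
ε = (∂Q_x/∂P_y)(P_y/Q_x) = -13.3000 × 9.54/709.818 ≈ -0.179.
%ΔQ_x ≈ ε × %ΔP_y = -0.179 × (-5%) = 0.9%.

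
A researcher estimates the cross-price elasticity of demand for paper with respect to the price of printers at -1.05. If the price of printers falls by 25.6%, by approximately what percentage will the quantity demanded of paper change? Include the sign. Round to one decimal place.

%ΔQ ≈ ε × %ΔP of printers = -1.05 × (-25.6%) = 26.9%.
Demand for paper rises by about 26.9%.

26.9%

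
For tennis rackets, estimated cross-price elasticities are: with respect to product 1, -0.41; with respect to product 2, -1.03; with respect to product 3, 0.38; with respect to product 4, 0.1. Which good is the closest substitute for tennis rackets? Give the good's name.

product 3

Substitutes have ε > 0. Among the positive values, 0.38 (product 3) is largest.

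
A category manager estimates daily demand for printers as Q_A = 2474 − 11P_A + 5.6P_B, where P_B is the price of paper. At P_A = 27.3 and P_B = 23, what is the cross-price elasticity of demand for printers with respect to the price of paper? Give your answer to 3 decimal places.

At P_A = 27.3 and P_B = 23: Q_A = 2302.5.
∂Q_A/∂P_B = 5.6.
ε = (∂Q_A/∂P_B)(P_B/Q_A) = 5.6 × (23/2302.5) ≈ 0.056.

0.056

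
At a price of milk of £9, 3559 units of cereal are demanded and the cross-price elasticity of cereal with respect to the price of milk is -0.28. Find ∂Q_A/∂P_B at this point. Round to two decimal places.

-110.72

ε = (∂Q_A/∂P_B)·(P_B/Q_A) ⇒ ∂Q_A/∂P_B = ε·Q_A/P_B = -0.28 × 3559/9 ≈ -110.72.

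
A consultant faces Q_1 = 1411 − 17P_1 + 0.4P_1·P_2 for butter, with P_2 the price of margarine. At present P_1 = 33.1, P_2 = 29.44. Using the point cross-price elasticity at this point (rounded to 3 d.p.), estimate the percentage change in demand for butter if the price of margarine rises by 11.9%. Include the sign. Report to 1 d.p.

3.7%

At P_1 = 33.1, P_2 = 29.44: Q_1 = 1238.086.
∂Q_1/∂P_2 = 0.4P_1 = 13.2400.
ε = (∂Q_1/∂P_2)(P_2/Q_1) = 13.2400 × 29.44/1238.086 ≈ 0.315.
%ΔQ_1 ≈ ε × %ΔP_2 = 0.315 × (11.9%) = 3.7%.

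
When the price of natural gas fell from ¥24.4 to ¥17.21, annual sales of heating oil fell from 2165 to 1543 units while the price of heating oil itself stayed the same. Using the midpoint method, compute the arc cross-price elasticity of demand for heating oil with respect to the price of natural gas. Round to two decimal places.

ΔQ_A = 1543 − 2165 = -622; ΔP_B = 17.21 − 24.4 = -7.19.
Midpoints: Q̄_A = 1854.0, P̄_B = 20.80.
ε = (ΔQ_A/Q̄_A)/(ΔP_B/P̄_B) = (-622/1854.0)/(-7.19/20.80) ≈ 0.97.

0.97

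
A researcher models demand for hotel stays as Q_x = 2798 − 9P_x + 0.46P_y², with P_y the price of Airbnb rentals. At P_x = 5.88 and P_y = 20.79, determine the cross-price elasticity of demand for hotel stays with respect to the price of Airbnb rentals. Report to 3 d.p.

At P_x = 5.88 and P_y = 20.79: Q_x = 2943.903.
∂Q_x/∂P_y = 0.92P_y = 0.92(20.79) = 19.1268.
ε = (∂Q_x/∂P_y)(P_y/Q_x) = 19.1268 × (20.79/2943.903) ≈ 0.135.

0.135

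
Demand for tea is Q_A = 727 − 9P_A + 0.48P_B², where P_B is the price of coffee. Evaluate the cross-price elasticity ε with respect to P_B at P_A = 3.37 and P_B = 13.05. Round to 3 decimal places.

0.210

At P_A = 3.37 and P_B = 13.05: Q_A = 778.415.
∂Q_A/∂P_B = 0.96P_B = 0.96(13.05) = 12.5280.
ε = (∂Q_A/∂P_B)(P_B/Q_A) = 12.5280 × (13.05/778.415) ≈ 0.210.
ε > 0: substitutes.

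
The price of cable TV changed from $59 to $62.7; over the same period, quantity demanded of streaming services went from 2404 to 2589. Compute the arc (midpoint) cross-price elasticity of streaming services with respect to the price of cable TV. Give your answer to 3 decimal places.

ΔQ_A = 2589 − 2404 = 185; ΔP_B = 62.7 − 59 = 3.7.
Midpoints: Q̄_A = 2496.5, P̄_B = 60.85.
ε = (ΔQ_A/Q̄_A)/(ΔP_B/P̄_B) = (185/2496.5)/(3.7/60.85) ≈ 1.219.

1.219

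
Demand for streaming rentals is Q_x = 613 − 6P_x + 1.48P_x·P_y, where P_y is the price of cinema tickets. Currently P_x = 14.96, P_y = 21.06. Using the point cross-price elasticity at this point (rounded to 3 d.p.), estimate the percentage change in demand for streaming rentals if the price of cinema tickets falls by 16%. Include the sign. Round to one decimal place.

At P_x = 14.96, P_y = 21.06: Q_x = 989.525.
∂Q_x/∂P_y = 1.48P_x = 22.1408.
ε = (∂Q_x/∂P_y)(P_y/Q_x) = 22.1408 × 21.06/989.525 ≈ 0.471.
%ΔQ_x ≈ ε × %ΔP_y = 0.471 × (-16%) = -7.5%.

-7.5%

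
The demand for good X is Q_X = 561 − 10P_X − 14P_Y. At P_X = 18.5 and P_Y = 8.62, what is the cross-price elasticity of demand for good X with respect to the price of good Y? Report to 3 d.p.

At P_X = 18.5 and P_Y = 8.62: Q_X = 255.32.
∂Q_X/∂P_Y = -14.
ε = (∂Q_X/∂P_Y)(P_Y/Q_X) = -14 × (8.62/255.32) ≈ -0.473.

-0.473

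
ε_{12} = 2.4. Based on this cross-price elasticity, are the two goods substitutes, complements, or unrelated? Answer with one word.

substitutes

ε = 2.4 > 0, so a higher price of good 2 raises demand for good 1: substitutes.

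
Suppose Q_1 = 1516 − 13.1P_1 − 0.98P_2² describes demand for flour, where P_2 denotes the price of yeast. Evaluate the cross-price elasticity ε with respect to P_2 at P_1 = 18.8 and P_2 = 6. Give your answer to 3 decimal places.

At P_1 = 18.8 and P_2 = 6: Q_1 = 1234.44.
∂Q_1/∂P_2 = -1.96P_2 = -1.96(6) = -11.7600.
ε = (∂Q_1/∂P_2)(P_2/Q_1) = -11.7600 × (6/1234.44) ≈ -0.057.
ε < 0: complements.

-0.057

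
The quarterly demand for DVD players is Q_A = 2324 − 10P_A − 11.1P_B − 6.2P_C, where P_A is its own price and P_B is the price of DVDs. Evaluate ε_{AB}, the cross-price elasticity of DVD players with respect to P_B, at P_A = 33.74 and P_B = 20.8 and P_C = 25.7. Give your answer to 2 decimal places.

At P_A = 33.74 and P_B = 20.8 and P_C = 25.7: Q_A = 1596.38.
∂Q_A/∂P_B = -11.1.
ε = (∂Q_A/∂P_B)(P_B/Q_A) = -11.1 × (20.8/1596.38) ≈ -0.14.

-0.14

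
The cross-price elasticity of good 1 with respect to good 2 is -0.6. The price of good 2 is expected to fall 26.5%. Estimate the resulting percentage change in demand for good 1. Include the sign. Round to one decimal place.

%ΔQ ≈ ε × %ΔP of good 2 = -0.6 × (-26.5%) = 15.9%.

15.9%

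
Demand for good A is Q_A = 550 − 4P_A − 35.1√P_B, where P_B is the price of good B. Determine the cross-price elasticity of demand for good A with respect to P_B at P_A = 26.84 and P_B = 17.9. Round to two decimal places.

At P_A = 26.84 and P_B = 17.9: Q_A = 294.138.
∂Q_A/∂P_B = -35.1/(2√P_B) = -35.1/(2√17.9) = -4.1481.
ε = (∂Q_A/∂P_B)(P_B/Q_A) = -4.1481 × (17.9/294.138) ≈ -0.25.
ε < 0: complements.

-0.25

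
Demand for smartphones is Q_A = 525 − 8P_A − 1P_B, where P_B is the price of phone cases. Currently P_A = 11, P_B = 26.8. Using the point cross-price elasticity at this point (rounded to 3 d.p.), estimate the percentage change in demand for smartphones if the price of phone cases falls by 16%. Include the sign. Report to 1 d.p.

1.0%

At P_A = 11, P_B = 26.8: Q_A = 410.2.
∂Q_A/∂P_B = -1.
ε = (∂Q_A/∂P_B)(P_B/Q_A) = -1.0000 × 26.8/410.2 ≈ -0.065.
%ΔQ_A ≈ ε × %ΔP_B = -0.065 × (-16%) = 1.0%.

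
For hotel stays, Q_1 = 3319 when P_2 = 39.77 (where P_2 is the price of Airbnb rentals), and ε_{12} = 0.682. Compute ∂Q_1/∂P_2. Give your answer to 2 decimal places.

ε = (∂Q_1/∂P_2)·(P_2/Q_1) ⇒ ∂Q_1/∂P_2 = ε·Q_1/P_2 = 0.682 × 3319/39.77 ≈ 56.92.

56.92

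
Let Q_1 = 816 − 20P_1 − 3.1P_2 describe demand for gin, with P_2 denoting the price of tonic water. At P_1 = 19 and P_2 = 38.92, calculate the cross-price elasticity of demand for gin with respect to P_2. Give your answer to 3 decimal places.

-0.383

At P_1 = 19 and P_2 = 38.92: Q_1 = 315.348.
∂Q_1/∂P_2 = -3.1.
ε = (∂Q_1/∂P_2)(P_2/Q_1) = -3.1 × (38.92/315.348) ≈ -0.383.
Since ε < 0, gin and tonic water are complements.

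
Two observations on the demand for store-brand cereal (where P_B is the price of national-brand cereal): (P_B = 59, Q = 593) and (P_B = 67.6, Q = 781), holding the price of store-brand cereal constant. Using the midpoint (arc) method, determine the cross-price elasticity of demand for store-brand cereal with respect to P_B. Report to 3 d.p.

2.014

ΔQ_A = 781 − 593 = 188; ΔP_B = 67.6 − 59 = 8.6.
Midpoints: Q̄_A = 687.0, P̄_B = 63.30.
ε = (ΔQ_A/Q̄_A)/(ΔP_B/P̄_B) = (188/687.0)/(8.6/63.30) ≈ 2.014.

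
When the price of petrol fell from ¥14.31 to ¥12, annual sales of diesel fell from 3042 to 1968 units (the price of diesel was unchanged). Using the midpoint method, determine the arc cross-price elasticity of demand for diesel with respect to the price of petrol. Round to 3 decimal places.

2.442

ΔQ_A = 1968 − 3042 = -1074; ΔP_B = 12 − 14.31 = -2.31.
Midpoints: Q̄_A = 2505.0, P̄_B = 13.16.
ε = (ΔQ_A/Q̄_A)/(ΔP_B/P̄_B) = (-1074/2505.0)/(-2.31/13.16) ≈ 2.442.
ε > 0: diesel and petrol are substitutes.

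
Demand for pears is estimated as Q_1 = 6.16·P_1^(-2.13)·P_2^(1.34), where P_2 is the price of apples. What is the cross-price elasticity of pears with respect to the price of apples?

1.34

In a log-linear (constant-elasticity) demand function, the coefficient on the exponent of P_2 is the cross-price elasticity.
ε = 1.34. Positive, so pears and apples are substitutes.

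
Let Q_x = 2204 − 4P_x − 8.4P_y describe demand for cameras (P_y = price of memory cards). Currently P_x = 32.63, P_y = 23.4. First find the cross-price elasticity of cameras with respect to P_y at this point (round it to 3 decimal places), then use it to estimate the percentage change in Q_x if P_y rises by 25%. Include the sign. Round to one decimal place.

-2.6%

At P_x = 32.63, P_y = 23.4: Q_x = 1876.92.
∂Q_x/∂P_y = -8.4.
ε = (∂Q_x/∂P_y)(P_y/Q_x) = -8.4000 × 23.4/1876.92 ≈ -0.105.
%ΔQ_x ≈ ε × %ΔP_y = -0.105 × (25%) = -2.6%.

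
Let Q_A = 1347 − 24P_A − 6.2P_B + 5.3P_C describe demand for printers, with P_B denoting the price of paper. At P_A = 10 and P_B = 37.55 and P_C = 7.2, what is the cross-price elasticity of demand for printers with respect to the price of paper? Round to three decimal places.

At P_A = 10 and P_B = 37.55 and P_C = 7.2: Q_A = 912.35.
∂Q_A/∂P_B = -6.2.
ε = (∂Q_A/∂P_B)(P_B/Q_A) = -6.2 × (37.55/912.35) ≈ -0.255.

-0.255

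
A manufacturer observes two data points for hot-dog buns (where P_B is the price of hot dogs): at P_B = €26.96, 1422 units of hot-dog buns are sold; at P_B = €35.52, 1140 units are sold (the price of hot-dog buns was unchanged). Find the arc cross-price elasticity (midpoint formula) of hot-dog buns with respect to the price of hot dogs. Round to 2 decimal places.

ΔQ_A = 1140 − 1422 = -282; ΔP_B = 35.52 − 26.96 = 8.56.
Midpoints: Q̄_A = 1281.0, P̄_B = 31.24.
ε = (ΔQ_A/Q̄_A)/(ΔP_B/P̄_B) = (-282/1281.0)/(8.56/31.24) ≈ -0.80.

-0.80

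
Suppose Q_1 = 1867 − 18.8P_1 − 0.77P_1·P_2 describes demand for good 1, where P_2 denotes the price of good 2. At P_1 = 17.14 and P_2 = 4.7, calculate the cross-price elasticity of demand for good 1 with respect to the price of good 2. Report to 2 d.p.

At P_1 = 17.14 and P_2 = 4.7: Q_1 = 1482.738.
∂Q_1/∂P_2 = -0.77P_1 = -0.77(17.14) = -13.1978.
ε = (∂Q_1/∂P_2)(P_2/Q_1) = -13.1978 × (4.7/1482.738) ≈ -0.04.
ε < 0: complements.

-0.04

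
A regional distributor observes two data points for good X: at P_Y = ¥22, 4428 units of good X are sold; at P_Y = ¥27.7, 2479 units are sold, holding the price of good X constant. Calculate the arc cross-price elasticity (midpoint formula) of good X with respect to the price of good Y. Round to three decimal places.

ΔQ_X = 2479 − 4428 = -1949; ΔP_Y = 27.7 − 22 = 5.7.
Midpoints: Q̄_X = 3453.5, P̄_Y = 24.85.
ε = (ΔQ_X/Q̄_X)/(ΔP_Y/P̄_Y) = (-1949/3453.5)/(5.7/24.85) ≈ -2.460.

-2.460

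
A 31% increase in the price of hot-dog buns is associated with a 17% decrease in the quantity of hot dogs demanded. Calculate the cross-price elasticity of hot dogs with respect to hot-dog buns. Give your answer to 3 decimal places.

ε = (%ΔQ of hot dogs) / (%ΔP of hot-dog buns) = (-17%) / (31%) ≈ -0.548.
Negative cross-price elasticity: complements.

-0.548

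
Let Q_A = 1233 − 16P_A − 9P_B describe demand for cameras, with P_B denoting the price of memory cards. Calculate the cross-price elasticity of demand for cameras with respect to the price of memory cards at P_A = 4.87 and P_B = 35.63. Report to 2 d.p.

At P_A = 4.87 and P_B = 35.63: Q_A = 834.41.
∂Q_A/∂P_B = -9.
ε = (∂Q_A/∂P_B)(P_B/Q_A) = -9 × (35.63/834.41) ≈ -0.38.
Since ε < 0, cameras and memory cards are complements.

-0.38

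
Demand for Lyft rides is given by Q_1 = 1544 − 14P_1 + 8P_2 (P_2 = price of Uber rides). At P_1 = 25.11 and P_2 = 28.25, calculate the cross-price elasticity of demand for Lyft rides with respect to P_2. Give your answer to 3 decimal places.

0.159

At P_1 = 25.11 and P_2 = 28.25: Q_1 = 1418.46.
∂Q_1/∂P_2 = 8.
ε = (∂Q_1/∂P_2)(P_2/Q_1) = 8 × (28.25/1418.46) ≈ 0.159.
Since ε > 0, Lyft rides and Uber rides are substitutes.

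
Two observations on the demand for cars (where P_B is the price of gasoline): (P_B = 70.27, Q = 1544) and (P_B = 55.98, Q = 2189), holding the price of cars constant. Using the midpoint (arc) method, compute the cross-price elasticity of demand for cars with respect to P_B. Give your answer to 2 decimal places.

ΔQ_A = 2189 − 1544 = 645; ΔP_B = 55.98 − 70.27 = -14.29.
Midpoints: Q̄_A = 1866.5, P̄_B = 63.12.
ε = (ΔQ_A/Q̄_A)/(ΔP_B/P̄_B) = (645/1866.5)/(-14.29/63.12) ≈ -1.53.

-1.53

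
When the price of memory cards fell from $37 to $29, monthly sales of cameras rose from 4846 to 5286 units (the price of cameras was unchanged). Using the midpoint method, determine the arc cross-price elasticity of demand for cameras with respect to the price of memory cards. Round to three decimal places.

-0.358

ΔQ_A = 5286 − 4846 = 440; ΔP_B = 29 − 37 = -8.
Midpoints: Q̄_A = 5066.0, P̄_B = 33.00.
ε = (ΔQ_A/Q̄_A)/(ΔP_B/P̄_B) = (440/5066.0)/(-8/33.00) ≈ -0.358.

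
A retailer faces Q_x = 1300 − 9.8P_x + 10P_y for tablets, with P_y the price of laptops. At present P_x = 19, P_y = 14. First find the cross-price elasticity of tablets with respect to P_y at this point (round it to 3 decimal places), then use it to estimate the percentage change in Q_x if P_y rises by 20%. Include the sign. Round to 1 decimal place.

2.2%

At P_x = 19, P_y = 14: Q_x = 1253.8.
∂Q_x/∂P_y = 10.
ε = (∂Q_x/∂P_y)(P_y/Q_x) = 10.0000 × 14/1253.8 ≈ 0.112.
%ΔQ_x ≈ ε × %ΔP_y = 0.112 × (20%) = 2.2%.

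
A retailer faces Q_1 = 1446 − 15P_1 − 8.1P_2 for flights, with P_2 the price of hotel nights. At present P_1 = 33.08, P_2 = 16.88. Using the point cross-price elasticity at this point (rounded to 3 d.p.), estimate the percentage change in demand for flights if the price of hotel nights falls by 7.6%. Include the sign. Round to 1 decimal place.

1.3%

At P_1 = 33.08, P_2 = 16.88: Q_1 = 813.072.
∂Q_1/∂P_2 = -8.1.
ε = (∂Q_1/∂P_2)(P_2/Q_1) = -8.1000 × 16.88/813.072 ≈ -0.168.
%ΔQ_1 ≈ ε × %ΔP_2 = -0.168 × (-7.6%) = 1.3%.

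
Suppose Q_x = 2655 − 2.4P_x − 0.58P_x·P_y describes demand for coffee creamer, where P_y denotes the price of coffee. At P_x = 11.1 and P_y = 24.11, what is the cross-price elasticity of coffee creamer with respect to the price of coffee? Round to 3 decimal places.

-0.063

At P_x = 11.1 and P_y = 24.11: Q_x = 2473.140.
∂Q_x/∂P_y = -0.58P_x = -0.58(11.1) = -6.4380.
ε = (∂Q_x/∂P_y)(P_y/Q_x) = -6.4380 × (24.11/2473.140) ≈ -0.063.
ε < 0: complements.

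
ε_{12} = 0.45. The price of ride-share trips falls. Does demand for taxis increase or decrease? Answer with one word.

decrease

ε > 0 and the price of ride-share trips falls, so the quantity of taxis moves in the same direction: it decreases.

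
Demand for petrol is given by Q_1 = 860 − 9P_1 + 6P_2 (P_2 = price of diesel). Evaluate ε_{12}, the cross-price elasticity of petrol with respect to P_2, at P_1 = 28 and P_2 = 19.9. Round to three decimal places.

At P_1 = 28 and P_2 = 19.9: Q_1 = 727.4.
∂Q_1/∂P_2 = 6.
ε = (∂Q_1/∂P_2)(P_2/Q_1) = 6 × (19.9/727.4) ≈ 0.164.
Since ε > 0, petrol and diesel are substitutes.

0.164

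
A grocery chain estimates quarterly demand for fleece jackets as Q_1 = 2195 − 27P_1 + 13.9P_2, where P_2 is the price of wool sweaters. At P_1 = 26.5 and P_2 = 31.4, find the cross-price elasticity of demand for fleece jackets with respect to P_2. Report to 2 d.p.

0.23

At P_1 = 26.5 and P_2 = 31.4: Q_1 = 1915.96.
∂Q_1/∂P_2 = 13.9.
ε = (∂Q_1/∂P_2)(P_2/Q_1) = 13.9 × (31.4/1915.96) ≈ 0.23.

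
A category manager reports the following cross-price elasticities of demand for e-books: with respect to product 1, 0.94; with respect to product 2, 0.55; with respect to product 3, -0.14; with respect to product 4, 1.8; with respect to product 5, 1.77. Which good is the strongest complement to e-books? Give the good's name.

product 3

Complements have ε < 0. The most negative value is -0.14 (product 3).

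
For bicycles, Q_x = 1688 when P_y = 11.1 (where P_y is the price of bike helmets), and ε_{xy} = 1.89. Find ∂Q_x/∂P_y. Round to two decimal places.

ε = (∂Q_x/∂P_y)·(P_y/Q_x) ⇒ ∂Q_x/∂P_y = ε·Q_x/P_y = 1.89 × 1688/11.1 ≈ 287.42.

287.42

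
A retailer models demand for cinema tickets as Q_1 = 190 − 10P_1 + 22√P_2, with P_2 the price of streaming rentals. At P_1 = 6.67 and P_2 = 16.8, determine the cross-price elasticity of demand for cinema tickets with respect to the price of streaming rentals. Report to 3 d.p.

0.211

At P_1 = 6.67 and P_2 = 16.8: Q_1 = 213.473.
∂Q_1/∂P_2 = 22/(2√P_2) = 22/(2√16.8) = 2.6837.
ε = (∂Q_1/∂P_2)(P_2/Q_1) = 2.6837 × (16.8/213.473) ≈ 0.211.
ε > 0: substitutes.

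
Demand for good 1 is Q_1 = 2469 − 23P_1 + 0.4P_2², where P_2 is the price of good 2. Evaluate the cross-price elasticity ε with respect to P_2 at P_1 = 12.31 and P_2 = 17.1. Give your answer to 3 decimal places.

At P_1 = 12.31 and P_2 = 17.1: Q_1 = 2302.834.
∂Q_1/∂P_2 = 0.8P_2 = 0.8(17.1) = 13.6800.
ε = (∂Q_1/∂P_2)(P_2/Q_1) = 13.6800 × (17.1/2302.834) ≈ 0.102.

0.102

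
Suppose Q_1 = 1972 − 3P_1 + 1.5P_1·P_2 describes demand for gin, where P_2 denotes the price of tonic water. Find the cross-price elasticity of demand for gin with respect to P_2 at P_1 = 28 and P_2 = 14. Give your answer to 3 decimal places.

0.237

At P_1 = 28 and P_2 = 14: Q_1 = 2476.
∂Q_1/∂P_2 = 1.5P_1 = 1.5(28) = 42.0000.
ε = (∂Q_1/∂P_2)(P_2/Q_1) = 42.0000 × (14/2476) ≈ 0.237.
ε > 0: substitutes.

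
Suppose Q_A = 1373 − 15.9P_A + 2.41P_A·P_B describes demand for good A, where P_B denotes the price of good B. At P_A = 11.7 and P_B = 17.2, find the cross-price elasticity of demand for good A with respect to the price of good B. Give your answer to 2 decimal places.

0.29

At P_A = 11.7 and P_B = 17.2: Q_A = 1671.958.
∂Q_A/∂P_B = 2.41P_A = 2.41(11.7) = 28.1970.
ε = (∂Q_A/∂P_B)(P_B/Q_A) = 28.1970 × (17.2/1671.958) ≈ 0.29.
ε > 0: substitutes.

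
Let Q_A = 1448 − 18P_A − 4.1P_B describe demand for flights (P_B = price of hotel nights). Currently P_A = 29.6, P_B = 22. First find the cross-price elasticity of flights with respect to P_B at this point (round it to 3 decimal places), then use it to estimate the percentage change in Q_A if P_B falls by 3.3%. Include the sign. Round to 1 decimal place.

0.4%

At P_A = 29.6, P_B = 22: Q_A = 825.
∂Q_A/∂P_B = -4.1.
ε = (∂Q_A/∂P_B)(P_B/Q_A) = -4.1000 × 22/825 ≈ -0.109.
%ΔQ_A ≈ ε × %ΔP_B = -0.109 × (-3.3%) = 0.4%.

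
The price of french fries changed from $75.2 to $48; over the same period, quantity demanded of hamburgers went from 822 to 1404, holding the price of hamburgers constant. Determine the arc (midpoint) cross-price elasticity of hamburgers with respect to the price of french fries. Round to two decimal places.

-1.18

ΔQ_A = 1404 − 822 = 582; ΔP_B = 48 − 75.2 = -27.2.
Midpoints: Q̄_A = 1113.0, P̄_B = 61.60.
ε = (ΔQ_A/Q̄_A)/(ΔP_B/P̄_B) = (582/1113.0)/(-27.2/61.60) ≈ -1.18.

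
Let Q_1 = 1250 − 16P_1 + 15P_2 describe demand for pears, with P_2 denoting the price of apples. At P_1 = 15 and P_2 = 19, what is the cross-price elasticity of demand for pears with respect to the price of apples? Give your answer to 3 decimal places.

At P_1 = 15 and P_2 = 19: Q_1 = 1295.
∂Q_1/∂P_2 = 15.
ε = (∂Q_1/∂P_2)(P_2/Q_1) = 15 × (19/1295) ≈ 0.220.

0.220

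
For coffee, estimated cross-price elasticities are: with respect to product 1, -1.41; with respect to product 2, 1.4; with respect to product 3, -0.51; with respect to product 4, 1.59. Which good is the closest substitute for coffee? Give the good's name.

product 4

Substitutes have ε > 0. Among the positive values, 1.59 (product 4) is largest.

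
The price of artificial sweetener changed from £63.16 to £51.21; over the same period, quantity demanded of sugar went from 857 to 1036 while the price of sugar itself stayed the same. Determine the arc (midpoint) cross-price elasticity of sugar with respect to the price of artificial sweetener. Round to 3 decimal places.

-0.905

ΔQ_A = 1036 − 857 = 179; ΔP_B = 51.21 − 63.16 = -11.95.
Midpoints: Q̄_A = 946.5, P̄_B = 57.19.
ε = (ΔQ_A/Q̄_A)/(ΔP_B/P̄_B) = (179/946.5)/(-11.95/57.19) ≈ -0.905.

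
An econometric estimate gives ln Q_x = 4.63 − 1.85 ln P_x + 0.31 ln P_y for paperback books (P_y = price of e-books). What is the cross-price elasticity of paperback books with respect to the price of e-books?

0.31

In a log-linear (constant-elasticity) demand function, the coefficient on ln P_y is the cross-price elasticity.
ε = 0.31. Positive, so paperback books and e-books are substitutes.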